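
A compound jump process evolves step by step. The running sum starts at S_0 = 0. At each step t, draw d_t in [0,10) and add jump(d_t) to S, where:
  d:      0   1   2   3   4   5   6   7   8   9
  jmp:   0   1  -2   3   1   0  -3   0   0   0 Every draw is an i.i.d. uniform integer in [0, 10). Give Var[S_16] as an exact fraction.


192/5

Outcome values over d=0..9: [0, 1, -2, 3, 1, 0, -3, 0, 0, 0]
Σy = 0, Σy² = 24, M = 10
μ = 0/10 = 0,  σ² = 24/10 − (0)² = 12/5
Independent increments: Var[S_16] = 16·σ² = 16·(12/5) = 192/5


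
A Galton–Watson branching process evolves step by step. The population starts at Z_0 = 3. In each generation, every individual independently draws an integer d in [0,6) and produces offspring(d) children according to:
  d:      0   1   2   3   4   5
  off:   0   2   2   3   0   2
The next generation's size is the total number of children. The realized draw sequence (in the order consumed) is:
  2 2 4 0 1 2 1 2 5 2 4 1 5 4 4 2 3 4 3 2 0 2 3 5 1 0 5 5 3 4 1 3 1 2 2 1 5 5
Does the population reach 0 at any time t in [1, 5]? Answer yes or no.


no

gen 0: Z_0=3, draws=[2, 2, 4], offspring=[2, 2, 0], Z_1=4
gen 1: Z_1=4, draws=[0, 1, 2, 1], offspring=[0, 2, 2, 2], Z_2=6
gen 2: Z_2=6, draws=[2, 5, 2, 4, 1, 5], offspring=[2, 2, 2, 0, 2, 2], Z_3=10
gen 3: Z_3=10, draws=[4, 4, 2, 3, 4, 3, 2, 0, 2, 3], offspring=[0, 0, 2, 3, 0, 3, 2, 0, 2, 3], Z_4=15
gen 4: Z_4=15, draws=[5, 1, 0, 5, 5, 3, 4, 1, 3, 1, 2, 2, 1, 5, 5], offspring=[2, 2, 0, 2, 2, 3, 0, 2, 3, 2, 2, 2, 2, 2, 2], Z_5=28


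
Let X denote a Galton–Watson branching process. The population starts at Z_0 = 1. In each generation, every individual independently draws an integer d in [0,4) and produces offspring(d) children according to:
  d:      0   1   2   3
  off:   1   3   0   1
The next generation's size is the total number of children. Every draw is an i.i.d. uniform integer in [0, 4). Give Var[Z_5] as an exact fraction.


24949375/1048576

Outcome values over d=0..3: [1, 3, 0, 1]
Σy = 5, Σy² = 11, M = 4
μ = 5/4 = 5/4,  σ² = 11/4 − (5/4)² = 19/16
V_0 = 0, E_0 = 1
V_1 = 19/16·E_0 + (5/4)²·V_0 = 19/16;  E_1 = 5/4
V_2 = 19/16·E_1 + (5/4)²·V_1 = 855/256;  E_2 = 25/16
V_3 = 19/16·E_2 + (5/4)²·V_2 = 28975/4096;  E_3 = 125/64
V_4 = 19/16·E_3 + (5/4)²·V_3 = 876375/65536;  E_4 = 625/256
V_5 = 19/16·E_4 + (5/4)²·V_4 = 24949375/1048576;  E_5 = 3125/1024


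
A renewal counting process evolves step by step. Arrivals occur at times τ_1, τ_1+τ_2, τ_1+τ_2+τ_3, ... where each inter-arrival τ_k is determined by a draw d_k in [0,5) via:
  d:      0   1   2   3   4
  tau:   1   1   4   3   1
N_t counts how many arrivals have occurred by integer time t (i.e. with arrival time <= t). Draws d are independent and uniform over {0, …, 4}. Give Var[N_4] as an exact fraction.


391344/390625

Inter-arrival values over d=0..4: [1, 1, 4, 3, 1]
Each d has probability 1/5, so the pmf of τ is: f(1) = 3/5, f(3) = 1/5, f(4) = 1/5
Let p_n(j) = P(N_n = j), with p_0 = [1]. Condition on τ_1: p_n(0) = P(τ > n), and for j >= 1, p_n(j) = Σ_{k<=n} f(k)·p_{n−k}(j−1)
p_1 = [2/5, 3/5]  (j = 0..1)
p_2 = [2/5, 6/25, 9/25]  (j = 0..2)
p_3 = [1/5, 11/25, 18/125, 27/125]  (j = 0..3)
p_4 = [0, 2/5, 48/125, 54/625, 81/625]  (j = 0..4)
E[N_4] = Σ j·p_4(j) = 1216/625;  E[N_4²] = Σ j²·p_4(j) = 2992/625
Var[N_4] = 2992/625 − (1216/625)² = 391344/390625


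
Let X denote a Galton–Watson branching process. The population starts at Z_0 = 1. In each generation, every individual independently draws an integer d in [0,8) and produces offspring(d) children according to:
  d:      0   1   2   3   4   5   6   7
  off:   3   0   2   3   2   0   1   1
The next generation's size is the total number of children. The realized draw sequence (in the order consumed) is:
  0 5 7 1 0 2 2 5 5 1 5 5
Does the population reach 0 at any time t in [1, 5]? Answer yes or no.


yes

gen 0: Z_0=1, draws=[0], offspring=[3], Z_1=3
gen 1: Z_1=3, draws=[5, 7, 1], offspring=[0, 1, 0], Z_2=1
gen 2: Z_2=1, draws=[0], offspring=[3], Z_3=3
gen 3: Z_3=3, draws=[2, 2, 5], offspring=[2, 2, 0], Z_4=4
gen 4: Z_4=4, draws=[5, 1, 5, 5], offspring=[0, 0, 0, 0], Z_5=0


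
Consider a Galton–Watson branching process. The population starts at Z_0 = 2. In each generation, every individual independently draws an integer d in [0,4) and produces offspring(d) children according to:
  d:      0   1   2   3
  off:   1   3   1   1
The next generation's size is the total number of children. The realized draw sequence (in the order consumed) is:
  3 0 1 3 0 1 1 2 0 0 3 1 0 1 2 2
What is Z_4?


gen 0: Z_0=2, draws=[3, 0], offspring=[1, 1], Z_1=2
gen 1: Z_1=2, draws=[1, 3], offspring=[3, 1], Z_2=4
gen 2: Z_2=4, draws=[0, 1, 1, 2], offspring=[1, 3, 3, 1], Z_3=8
gen 3: Z_3=8, draws=[0, 0, 3, 1, 0, 1, 2, 2], offspring=[1, 1, 1, 3, 1, 3, 1, 1], Z_4=12

12


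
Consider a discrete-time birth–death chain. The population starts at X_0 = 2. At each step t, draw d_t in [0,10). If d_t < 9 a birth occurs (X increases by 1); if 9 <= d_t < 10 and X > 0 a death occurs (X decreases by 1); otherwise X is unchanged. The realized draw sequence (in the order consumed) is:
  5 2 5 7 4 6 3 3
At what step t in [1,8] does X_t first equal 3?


1

t=0: X=2, d=5 → birth, X_1=3
t=1: X=3, d=2 → birth, X_2=4
t=2: X=4, d=5 → birth, X_3=5
t=3: X=5, d=7 → birth, X_4=6
t=4: X=6, d=4 → birth, X_5=7
t=5: X=7, d=6 → birth, X_6=8
t=6: X=8, d=3 → birth, X_7=9
t=7: X=9, d=3 → birth, X_8=10


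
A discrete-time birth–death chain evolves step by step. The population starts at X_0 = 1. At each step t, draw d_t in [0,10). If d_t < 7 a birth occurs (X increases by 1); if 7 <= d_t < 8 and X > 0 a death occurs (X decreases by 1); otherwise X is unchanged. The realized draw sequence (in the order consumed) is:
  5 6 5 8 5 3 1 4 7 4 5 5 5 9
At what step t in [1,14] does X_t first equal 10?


t=0: X=1, d=5 → birth, X_1=2
t=1: X=2, d=6 → birth, X_2=3
t=2: X=3, d=5 → birth, X_3=4
t=3: X=4, d=8 → hold, X_4=4
t=4: X=4, d=5 → birth, X_5=5
t=5: X=5, d=3 → birth, X_6=6
t=6: X=6, d=1 → birth, X_7=7
t=7: X=7, d=4 → birth, X_8=8
t=8: X=8, d=7 → death, X_9=7
t=9: X=7, d=4 → birth, X_10=8
t=10: X=8, d=5 → birth, X_11=9
t=11: X=9, d=5 → birth, X_12=10
t=12: X=10, d=5 → birth, X_13=11
t=13: X=11, d=9 → hold, X_14=11

12


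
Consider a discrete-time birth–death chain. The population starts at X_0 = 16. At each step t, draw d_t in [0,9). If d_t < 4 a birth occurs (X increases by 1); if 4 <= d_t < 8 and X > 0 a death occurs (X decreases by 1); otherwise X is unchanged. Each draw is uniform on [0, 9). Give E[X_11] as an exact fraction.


16

X can drop by at most 1 per step and X_0 = 16 > T = 11, so X_t >= 16 − t >= 5 > 0 for every t <= 11: the floor at 0 (the 'and X > 0' condition) never binds. Hence X_11 = X_0 + Σ_{t<11} Y_t with i.i.d. increments Y_t = y(d_t) ∈ {+1, −1, 0}.
Outcome values over d=0..8: [1, 1, 1, 1, -1, -1, -1, -1, 0]
Σy = 0, Σy² = 8, M = 9
μ = 0/9 = 0,  σ² = 8/9 − (0)² = 8/9
E[X_11] = 16 + 11·(0) = 16


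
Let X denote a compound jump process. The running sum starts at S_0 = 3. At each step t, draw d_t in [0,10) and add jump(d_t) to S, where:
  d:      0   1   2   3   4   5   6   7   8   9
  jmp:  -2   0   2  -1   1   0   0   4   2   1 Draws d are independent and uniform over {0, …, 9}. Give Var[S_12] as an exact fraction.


Outcome values over d=0..9: [-2, 0, 2, -1, 1, 0, 0, 4, 2, 1]
Σy = 7, Σy² = 31, M = 10
μ = 7/10 = 7/10,  σ² = 31/10 − (7/10)² = 261/100
Independent increments: Var[S_12] = 12·σ² = 12·(261/100) = 783/25

783/25


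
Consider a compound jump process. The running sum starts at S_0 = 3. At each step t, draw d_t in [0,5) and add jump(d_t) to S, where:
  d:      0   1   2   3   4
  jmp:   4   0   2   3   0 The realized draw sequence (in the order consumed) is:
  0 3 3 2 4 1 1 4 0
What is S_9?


t=0: S=3, d=0, jump=4, S_1=7
t=1: S=7, d=3, jump=3, S_2=10
t=2: S=10, d=3, jump=3, S_3=13
t=3: S=13, d=2, jump=2, S_4=15
t=4: S=15, d=4, jump=0, S_5=15
t=5: S=15, d=1, jump=0, S_6=15
t=6: S=15, d=1, jump=0, S_7=15
t=7: S=15, d=4, jump=0, S_8=15
t=8: S=15, d=0, jump=4, S_9=19

19


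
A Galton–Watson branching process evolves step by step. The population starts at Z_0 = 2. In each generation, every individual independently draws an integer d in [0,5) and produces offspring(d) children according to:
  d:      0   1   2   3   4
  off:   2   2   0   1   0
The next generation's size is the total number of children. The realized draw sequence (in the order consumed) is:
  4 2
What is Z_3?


0

gen 0: Z_0=2, draws=[4, 2], offspring=[0, 0], Z_1=0
gen 1: Z_1=0, draws=[], offspring=[], Z_2=0
gen 2: Z_2=0, draws=[], offspring=[], Z_3=0


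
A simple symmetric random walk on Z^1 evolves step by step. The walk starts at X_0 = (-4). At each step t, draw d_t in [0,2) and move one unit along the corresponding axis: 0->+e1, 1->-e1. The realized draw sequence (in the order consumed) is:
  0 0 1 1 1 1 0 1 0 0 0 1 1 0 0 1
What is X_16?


t=0: X=(-4), d=0 → +e1, X_1=(-3)
t=1: X=(-3), d=0 → +e1, X_2=(-2)
t=2: X=(-2), d=1 → -e1, X_3=(-3)
t=3: X=(-3), d=1 → -e1, X_4=(-4)
t=4: X=(-4), d=1 → -e1, X_5=(-5)
t=5: X=(-5), d=1 → -e1, X_6=(-6)
t=6: X=(-6), d=0 → +e1, X_7=(-5)
t=7: X=(-5), d=1 → -e1, X_8=(-6)
t=8: X=(-6), d=0 → +e1, X_9=(-5)
t=9: X=(-5), d=0 → +e1, X_10=(-4)
t=10: X=(-4), d=0 → +e1, X_11=(-3)
t=11: X=(-3), d=1 → -e1, X_12=(-4)
t=12: X=(-4), d=1 → -e1, X_13=(-5)
t=13: X=(-5), d=0 → +e1, X_14=(-4)
t=14: X=(-4), d=0 → +e1, X_15=(-3)
t=15: X=(-3), d=1 → -e1, X_16=(-4)

(-4)


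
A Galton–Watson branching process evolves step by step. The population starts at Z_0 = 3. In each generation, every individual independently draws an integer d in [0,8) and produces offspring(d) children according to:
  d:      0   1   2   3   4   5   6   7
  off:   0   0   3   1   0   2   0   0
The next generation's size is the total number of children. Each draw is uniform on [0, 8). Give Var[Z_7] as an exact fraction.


589927941/268435456

Outcome values over d=0..7: [0, 0, 3, 1, 0, 2, 0, 0]
Σy = 6, Σy² = 14, M = 8
μ = 6/8 = 3/4,  σ² = 14/8 − (3/4)² = 19/16
V_0 = 0, E_0 = 3
V_1 = 19/16·E_0 + (3/4)²·V_0 = 57/16;  E_1 = 9/4
V_2 = 19/16·E_1 + (3/4)²·V_1 = 1197/256;  E_2 = 27/16
V_3 = 19/16·E_2 + (3/4)²·V_2 = 18981/4096;  E_3 = 81/64
V_4 = 19/16·E_3 + (3/4)²·V_3 = 269325/65536;  E_4 = 243/256
V_5 = 19/16·E_4 + (3/4)²·V_4 = 3605877/1048576;  E_5 = 729/1024
V_6 = 19/16·E_5 + (3/4)²·V_5 = 46636317/16777216;  E_6 = 2187/4096
V_7 = 19/16·E_6 + (3/4)²·V_6 = 589927941/268435456;  E_7 = 6561/16384


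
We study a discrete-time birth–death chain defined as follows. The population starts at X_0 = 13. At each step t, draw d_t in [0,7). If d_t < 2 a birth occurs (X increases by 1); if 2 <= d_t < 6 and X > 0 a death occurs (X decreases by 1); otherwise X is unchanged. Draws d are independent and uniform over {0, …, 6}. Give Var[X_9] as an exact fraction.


342/49

X can drop by at most 1 per step and X_0 = 13 > T = 9, so X_t >= 13 − t >= 4 > 0 for every t <= 9: the floor at 0 (the 'and X > 0' condition) never binds. Hence X_9 = X_0 + Σ_{t<9} Y_t with i.i.d. increments Y_t = y(d_t) ∈ {+1, −1, 0}.
Outcome values over d=0..6: [1, 1, -1, -1, -1, -1, 0]
Σy = -2, Σy² = 6, M = 7
μ = -2/7 = -2/7,  σ² = 6/7 − (-2/7)² = 38/49
Independent increments: Var[X_9] = 9·σ² = 9·(38/49) = 342/49


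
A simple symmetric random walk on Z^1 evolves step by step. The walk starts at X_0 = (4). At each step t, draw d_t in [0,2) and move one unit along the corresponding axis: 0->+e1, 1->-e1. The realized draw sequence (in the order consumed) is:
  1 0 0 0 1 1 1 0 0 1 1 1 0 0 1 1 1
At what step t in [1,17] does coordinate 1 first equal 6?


t=0: X=(4), d=1 → -e1, X_1=(3)
t=1: X=(3), d=0 → +e1, X_2=(4)
t=2: X=(4), d=0 → +e1, X_3=(5)
t=3: X=(5), d=0 → +e1, X_4=(6)
t=4: X=(6), d=1 → -e1, X_5=(5)
t=5: X=(5), d=1 → -e1, X_6=(4)
t=6: X=(4), d=1 → -e1, X_7=(3)
t=7: X=(3), d=0 → +e1, X_8=(4)
t=8: X=(4), d=0 → +e1, X_9=(5)
t=9: X=(5), d=1 → -e1, X_10=(4)
t=10: X=(4), d=1 → -e1, X_11=(3)
t=11: X=(3), d=1 → -e1, X_12=(2)
t=12: X=(2), d=0 → +e1, X_13=(3)
t=13: X=(3), d=0 → +e1, X_14=(4)
t=14: X=(4), d=1 → -e1, X_15=(3)
t=15: X=(3), d=1 → -e1, X_16=(2)
t=16: X=(2), d=1 → -e1, X_17=(1)

4


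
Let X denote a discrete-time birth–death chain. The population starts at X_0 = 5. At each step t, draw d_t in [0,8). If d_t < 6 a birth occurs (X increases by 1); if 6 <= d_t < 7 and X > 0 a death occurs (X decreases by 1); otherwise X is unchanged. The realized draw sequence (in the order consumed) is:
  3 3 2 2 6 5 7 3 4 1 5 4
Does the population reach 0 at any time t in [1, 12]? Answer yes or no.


t=0: X=5, d=3 → birth, X_1=6
t=1: X=6, d=3 → birth, X_2=7
t=2: X=7, d=2 → birth, X_3=8
t=3: X=8, d=2 → birth, X_4=9
t=4: X=9, d=6 → death, X_5=8
t=5: X=8, d=5 → birth, X_6=9
t=6: X=9, d=7 → hold, X_7=9
t=7: X=9, d=3 → birth, X_8=10
t=8: X=10, d=4 → birth, X_9=11
t=9: X=11, d=1 → birth, X_10=12
t=10: X=12, d=5 → birth, X_11=13
t=11: X=13, d=4 → birth, X_12=14

no


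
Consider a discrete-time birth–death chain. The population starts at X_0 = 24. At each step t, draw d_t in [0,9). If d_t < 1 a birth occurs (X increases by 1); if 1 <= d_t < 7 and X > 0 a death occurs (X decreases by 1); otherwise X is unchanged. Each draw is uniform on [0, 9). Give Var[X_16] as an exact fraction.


608/81

X can drop by at most 1 per step and X_0 = 24 > T = 16, so X_t >= 24 − t >= 8 > 0 for every t <= 16: the floor at 0 (the 'and X > 0' condition) never binds. Hence X_16 = X_0 + Σ_{t<16} Y_t with i.i.d. increments Y_t = y(d_t) ∈ {+1, −1, 0}.
Outcome values over d=0..8: [1, -1, -1, -1, -1, -1, -1, 0, 0]
Σy = -5, Σy² = 7, M = 9
μ = -5/9 = -5/9,  σ² = 7/9 − (-5/9)² = 38/81
Independent increments: Var[X_16] = 16·σ² = 16·(38/81) = 608/81


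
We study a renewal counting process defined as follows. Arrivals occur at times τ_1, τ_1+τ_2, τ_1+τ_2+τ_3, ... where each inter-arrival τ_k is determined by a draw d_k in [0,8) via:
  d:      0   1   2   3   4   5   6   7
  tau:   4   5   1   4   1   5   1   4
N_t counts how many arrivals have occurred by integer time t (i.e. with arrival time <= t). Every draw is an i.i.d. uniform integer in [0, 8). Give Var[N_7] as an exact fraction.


4698452023959/4398046511104

Inter-arrival values over d=0..7: [4, 5, 1, 4, 1, 5, 1, 4]
Each d has probability 1/8, so the pmf of τ is: f(1) = 3/8, f(4) = 3/8, f(5) = 1/4
Let p_n(j) = P(N_n = j), with p_0 = [1]. Condition on τ_1: p_n(0) = P(τ > n), and for j >= 1, p_n(j) = Σ_{k<=n} f(k)·p_{n−k}(j−1)
p_1 = [5/8, 3/8]  (j = 0..1)
p_2 = [5/8, 15/64, 9/64]  (j = 0..2)
p_3 = [5/8, 15/64, 45/512, 27/512]  (j = 0..3)
p_4 = [1/4, 39/64, 45/512, 135/4096, 81/4096]  (j = 0..4)
p_5 = [0, 37/64, 189/512, 135/4096, 405/32768, 243/32768]  (j = 0..5)
p_6 = [0, 25/64, 51/128, 783/4096, 405/32768, 1215/262144, 729/262144]  (j = 0..6)
p_7 = [0, 25/64, 75/256, 891/4096, 2997/32768, 1215/262144, 3645/2097152, 2187/2097152]  (j = 0..7)
E[N_7] = Σ j·p_7(j) = 4269587/2097152;  E[N_7²] = Σ j²·p_7(j) = 10932839/2097152
Var[N_7] = 10932839/2097152 − (4269587/2097152)² = 4698452023959/4398046511104


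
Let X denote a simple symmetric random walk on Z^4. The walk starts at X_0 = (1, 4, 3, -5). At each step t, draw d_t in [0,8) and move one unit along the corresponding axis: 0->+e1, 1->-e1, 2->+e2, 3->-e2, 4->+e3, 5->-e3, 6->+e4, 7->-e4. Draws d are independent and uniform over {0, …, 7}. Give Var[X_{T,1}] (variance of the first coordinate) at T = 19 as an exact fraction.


19/4

Outcome values over d=0..7: [1, -1, 0, 0, 0, 0, 0, 0]
Σy = 0, Σy² = 2, M = 8
μ = 0/8 = 0,  σ² = 2/8 − (0)² = 1/4
Independent increments: Var[X_19] = 19·σ² = 19·(1/4) = 19/4


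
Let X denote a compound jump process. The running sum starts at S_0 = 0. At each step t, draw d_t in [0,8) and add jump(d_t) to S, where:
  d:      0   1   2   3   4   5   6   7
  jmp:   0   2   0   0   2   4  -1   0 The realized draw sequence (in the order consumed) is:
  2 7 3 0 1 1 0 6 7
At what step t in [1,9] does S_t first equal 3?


t=0: S=0, d=2, jump=0, S_1=0
t=1: S=0, d=7, jump=0, S_2=0
t=2: S=0, d=3, jump=0, S_3=0
t=3: S=0, d=0, jump=0, S_4=0
t=4: S=0, d=1, jump=2, S_5=2
t=5: S=2, d=1, jump=2, S_6=4
t=6: S=4, d=0, jump=0, S_7=4
t=7: S=4, d=6, jump=-1, S_8=3
t=8: S=3, d=7, jump=0, S_9=3

8


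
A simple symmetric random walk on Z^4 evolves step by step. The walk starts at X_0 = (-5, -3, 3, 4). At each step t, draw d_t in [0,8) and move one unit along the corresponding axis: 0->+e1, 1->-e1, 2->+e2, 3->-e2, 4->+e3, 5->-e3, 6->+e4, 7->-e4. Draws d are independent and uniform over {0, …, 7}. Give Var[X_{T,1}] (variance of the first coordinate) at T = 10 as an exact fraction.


5/2

Outcome values over d=0..7: [1, -1, 0, 0, 0, 0, 0, 0]
Σy = 0, Σy² = 2, M = 8
μ = 0/8 = 0,  σ² = 2/8 − (0)² = 1/4
Independent increments: Var[X_10] = 10·σ² = 10·(1/4) = 5/2


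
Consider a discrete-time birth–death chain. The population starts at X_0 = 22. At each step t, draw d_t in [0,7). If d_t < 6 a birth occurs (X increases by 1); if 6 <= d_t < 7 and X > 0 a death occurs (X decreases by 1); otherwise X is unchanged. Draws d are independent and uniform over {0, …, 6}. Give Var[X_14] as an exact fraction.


X can drop by at most 1 per step and X_0 = 22 > T = 14, so X_t >= 22 − t >= 8 > 0 for every t <= 14: the floor at 0 (the 'and X > 0' condition) never binds. Hence X_14 = X_0 + Σ_{t<14} Y_t with i.i.d. increments Y_t = y(d_t) ∈ {+1, −1, 0}.
Outcome values over d=0..6: [1, 1, 1, 1, 1, 1, -1]
Σy = 5, Σy² = 7, M = 7
μ = 5/7 = 5/7,  σ² = 7/7 − (5/7)² = 24/49
Independent increments: Var[X_14] = 14·σ² = 14·(24/49) = 48/7

48/7


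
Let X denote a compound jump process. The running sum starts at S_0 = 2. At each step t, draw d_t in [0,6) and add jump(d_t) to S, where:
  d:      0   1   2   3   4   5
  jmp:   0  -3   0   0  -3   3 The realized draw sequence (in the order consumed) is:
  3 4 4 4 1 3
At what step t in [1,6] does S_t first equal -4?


t=0: S=2, d=3, jump=0, S_1=2
t=1: S=2, d=4, jump=-3, S_2=-1
t=2: S=-1, d=4, jump=-3, S_3=-4
t=3: S=-4, d=4, jump=-3, S_4=-7
t=4: S=-7, d=1, jump=-3, S_5=-10
t=5: S=-10, d=3, jump=0, S_6=-10

3


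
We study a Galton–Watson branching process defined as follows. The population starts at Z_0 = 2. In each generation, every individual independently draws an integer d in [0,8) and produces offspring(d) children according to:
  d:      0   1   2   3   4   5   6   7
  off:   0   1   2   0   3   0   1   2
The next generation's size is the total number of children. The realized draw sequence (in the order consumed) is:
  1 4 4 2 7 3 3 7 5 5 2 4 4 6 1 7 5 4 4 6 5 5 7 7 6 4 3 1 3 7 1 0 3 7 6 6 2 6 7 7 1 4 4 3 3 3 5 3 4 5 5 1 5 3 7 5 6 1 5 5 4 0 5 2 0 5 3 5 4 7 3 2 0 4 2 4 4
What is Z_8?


gen 0: Z_0=2, draws=[1, 4], offspring=[1, 3], Z_1=4
gen 1: Z_1=4, draws=[4, 2, 7, 3], offspring=[3, 2, 2, 0], Z_2=7
gen 2: Z_2=7, draws=[3, 7, 5, 5, 2, 4, 4], offspring=[0, 2, 0, 0, 2, 3, 3], Z_3=10
gen 3: Z_3=10, draws=[6, 1, 7, 5, 4, 4, 6, 5, 5, 7], offspring=[1, 1, 2, 0, 3, 3, 1, 0, 0, 2], Z_4=13
gen 4: Z_4=13, draws=[7, 6, 4, 3, 1, 3, 7, 1, 0, 3, 7, 6, 6], offspring=[2, 1, 3, 0, 1, 0, 2, 1, 0, 0, 2, 1, 1], Z_5=14
gen 5: Z_5=14, draws=[2, 6, 7, 7, 1, 4, 4, 3, 3, 3, 5, 3, 4, 5], offspring=[2, 1, 2, 2, 1, 3, 3, 0, 0, 0, 0, 0, 3, 0], Z_6=17
gen 6: Z_6=17, draws=[5, 1, 5, 3, 7, 5, 6, 1, 5, 5, 4, 0, 5, 2, 0, 5, 3], offspring=[0, 1, 0, 0, 2, 0, 1, 1, 0, 0, 3, 0, 0, 2, 0, 0, 0], Z_7=10
gen 7: Z_7=10, draws=[5, 4, 7, 3, 2, 0, 4, 2, 4, 4], offspring=[0, 3, 2, 0, 2, 0, 3, 2, 3, 3], Z_8=18

18


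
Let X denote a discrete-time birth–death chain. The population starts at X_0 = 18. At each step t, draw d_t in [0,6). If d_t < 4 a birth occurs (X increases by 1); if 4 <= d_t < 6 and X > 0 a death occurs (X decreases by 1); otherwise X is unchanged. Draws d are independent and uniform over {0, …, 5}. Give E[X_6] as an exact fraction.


X can drop by at most 1 per step and X_0 = 18 > T = 6, so X_t >= 18 − t >= 12 > 0 for every t <= 6: the floor at 0 (the 'and X > 0' condition) never binds. Hence X_6 = X_0 + Σ_{t<6} Y_t with i.i.d. increments Y_t = y(d_t) ∈ {+1, −1, 0}.
Outcome values over d=0..5: [1, 1, 1, 1, -1, -1]
Σy = 2, Σy² = 6, M = 6
μ = 2/6 = 1/3,  σ² = 6/6 − (1/3)² = 8/9
E[X_6] = 18 + 6·(1/3) = 20

20


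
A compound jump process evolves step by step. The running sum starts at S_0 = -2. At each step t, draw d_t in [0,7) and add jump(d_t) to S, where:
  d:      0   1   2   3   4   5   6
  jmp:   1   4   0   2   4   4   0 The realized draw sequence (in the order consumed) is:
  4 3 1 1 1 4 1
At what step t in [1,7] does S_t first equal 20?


t=0: S=-2, d=4, jump=4, S_1=2
t=1: S=2, d=3, jump=2, S_2=4
t=2: S=4, d=1, jump=4, S_3=8
t=3: S=8, d=1, jump=4, S_4=12
t=4: S=12, d=1, jump=4, S_5=16
t=5: S=16, d=4, jump=4, S_6=20
t=6: S=20, d=1, jump=4, S_7=24

6


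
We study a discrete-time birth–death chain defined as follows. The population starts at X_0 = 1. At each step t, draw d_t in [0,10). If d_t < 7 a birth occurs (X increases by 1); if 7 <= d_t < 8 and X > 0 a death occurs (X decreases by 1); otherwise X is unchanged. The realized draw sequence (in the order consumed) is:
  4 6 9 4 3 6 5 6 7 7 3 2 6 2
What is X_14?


t=0: X=1, d=4 → birth, X_1=2
t=1: X=2, d=6 → birth, X_2=3
t=2: X=3, d=9 → hold, X_3=3
t=3: X=3, d=4 → birth, X_4=4
t=4: X=4, d=3 → birth, X_5=5
t=5: X=5, d=6 → birth, X_6=6
t=6: X=6, d=5 → birth, X_7=7
t=7: X=7, d=6 → birth, X_8=8
t=8: X=8, d=7 → death, X_9=7
t=9: X=7, d=7 → death, X_10=6
t=10: X=6, d=3 → birth, X_11=7
t=11: X=7, d=2 → birth, X_12=8
t=12: X=8, d=6 → birth, X_13=9
t=13: X=9, d=2 → birth, X_14=10

10


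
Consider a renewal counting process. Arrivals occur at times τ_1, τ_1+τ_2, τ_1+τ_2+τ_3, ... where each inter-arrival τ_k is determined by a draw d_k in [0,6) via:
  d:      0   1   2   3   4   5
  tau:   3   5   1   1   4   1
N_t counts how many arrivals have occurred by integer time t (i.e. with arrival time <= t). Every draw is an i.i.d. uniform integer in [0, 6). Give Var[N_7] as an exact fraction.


Inter-arrival values over d=0..5: [3, 5, 1, 1, 4, 1]
Each d has probability 1/6, so the pmf of τ is: f(1) = 1/2, f(3) = 1/6, f(4) = 1/6, f(5) = 1/6
Let p_n(j) = P(N_n = j), with p_0 = [1]. Condition on τ_1: p_n(0) = P(τ > n), and for j >= 1, p_n(j) = Σ_{k<=n} f(k)·p_{n−k}(j−1)
p_1 = [1/2, 1/2]  (j = 0..1)
p_2 = [1/2, 1/4, 1/4]  (j = 0..2)
p_3 = [1/3, 5/12, 1/8, 1/8]  (j = 0..3)
p_4 = [1/6, 5/12, 7/24, 1/16, 1/16]  (j = 0..4)
p_5 = [0, 5/12, 1/3, 3/16, 1/32, 1/32]  (j = 0..5)
p_6 = [0, 2/9, 29/72, 11/48, 11/96, 1/64, 1/64]  (j = 0..6)
p_7 = [0, 1/6, 7/24, 5/16, 7/48, 13/192, 1/128, 1/128]  (j = 0..7)
E[N_7] = Σ j·p_7(j) = 347/128;  E[N_7²] = Σ j²·p_7(j) = 1131/128
Var[N_7] = 1131/128 − (347/128)² = 24359/16384

24359/16384


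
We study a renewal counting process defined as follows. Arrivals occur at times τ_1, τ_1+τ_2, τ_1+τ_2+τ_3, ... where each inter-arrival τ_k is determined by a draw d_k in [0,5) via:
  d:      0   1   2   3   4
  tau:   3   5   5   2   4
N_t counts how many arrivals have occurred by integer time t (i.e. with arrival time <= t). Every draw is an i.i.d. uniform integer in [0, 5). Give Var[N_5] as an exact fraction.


Inter-arrival values over d=0..4: [3, 5, 5, 2, 4]
Each d has probability 1/5, so the pmf of τ is: f(2) = 1/5, f(3) = 1/5, f(4) = 1/5, f(5) = 2/5
Let p_n(j) = P(N_n = j), with p_0 = [1]. Condition on τ_1: p_n(0) = P(τ > n), and for j >= 1, p_n(j) = Σ_{k<=n} f(k)·p_{n−k}(j−1)
p_1 = [1]  (j = 0)
p_2 = [4/5, 1/5]  (j = 0..1)
p_3 = [3/5, 2/5]  (j = 0..1)
p_4 = [2/5, 14/25, 1/25]  (j = 0..2)
p_5 = [0, 22/25, 3/25]  (j = 0..2)
E[N_5] = Σ j·p_5(j) = 28/25;  E[N_5²] = Σ j²·p_5(j) = 34/25
Var[N_5] = 34/25 − (28/25)² = 66/625

66/625


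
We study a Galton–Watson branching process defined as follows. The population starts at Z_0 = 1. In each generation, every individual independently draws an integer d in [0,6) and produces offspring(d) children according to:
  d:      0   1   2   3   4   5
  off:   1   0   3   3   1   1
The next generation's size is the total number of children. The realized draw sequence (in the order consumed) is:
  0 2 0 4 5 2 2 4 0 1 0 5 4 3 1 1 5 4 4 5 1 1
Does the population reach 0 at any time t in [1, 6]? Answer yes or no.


no

gen 0: Z_0=1, draws=[0], offspring=[1], Z_1=1
gen 1: Z_1=1, draws=[2], offspring=[3], Z_2=3
gen 2: Z_2=3, draws=[0, 4, 5], offspring=[1, 1, 1], Z_3=3
gen 3: Z_3=3, draws=[2, 2, 4], offspring=[3, 3, 1], Z_4=7
gen 4: Z_4=7, draws=[0, 1, 0, 5, 4, 3, 1], offspring=[1, 0, 1, 1, 1, 3, 0], Z_5=7
gen 5: Z_5=7, draws=[1, 5, 4, 4, 5, 1, 1], offspring=[0, 1, 1, 1, 1, 0, 0], Z_6=4


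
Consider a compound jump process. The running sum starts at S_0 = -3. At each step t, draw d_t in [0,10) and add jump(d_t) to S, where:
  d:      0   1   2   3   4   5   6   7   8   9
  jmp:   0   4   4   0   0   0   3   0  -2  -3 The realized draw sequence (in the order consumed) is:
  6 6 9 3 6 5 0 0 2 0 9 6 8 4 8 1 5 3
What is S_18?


t=0: S=-3, d=6, jump=3, S_1=0
t=1: S=0, d=6, jump=3, S_2=3
t=2: S=3, d=9, jump=-3, S_3=0
t=3: S=0, d=3, jump=0, S_4=0
t=4: S=0, d=6, jump=3, S_5=3
t=5: S=3, d=5, jump=0, S_6=3
t=6: S=3, d=0, jump=0, S_7=3
t=7: S=3, d=0, jump=0, S_8=3
t=8: S=3, d=2, jump=4, S_9=7
t=9: S=7, d=0, jump=0, S_10=7
t=10: S=7, d=9, jump=-3, S_11=4
t=11: S=4, d=6, jump=3, S_12=7
t=12: S=7, d=8, jump=-2, S_13=5
t=13: S=5, d=4, jump=0, S_14=5
t=14: S=5, d=8, jump=-2, S_15=3
t=15: S=3, d=1, jump=4, S_16=7
t=16: S=7, d=5, jump=0, S_17=7
t=17: S=7, d=3, jump=0, S_18=7

7


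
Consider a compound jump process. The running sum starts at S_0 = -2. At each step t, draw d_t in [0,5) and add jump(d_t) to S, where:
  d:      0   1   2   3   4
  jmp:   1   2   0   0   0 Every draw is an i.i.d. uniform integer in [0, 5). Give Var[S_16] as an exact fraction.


256/25

Outcome values over d=0..4: [1, 2, 0, 0, 0]
Σy = 3, Σy² = 5, M = 5
μ = 3/5 = 3/5,  σ² = 5/5 − (3/5)² = 16/25
Independent increments: Var[S_16] = 16·σ² = 16·(16/25) = 256/25


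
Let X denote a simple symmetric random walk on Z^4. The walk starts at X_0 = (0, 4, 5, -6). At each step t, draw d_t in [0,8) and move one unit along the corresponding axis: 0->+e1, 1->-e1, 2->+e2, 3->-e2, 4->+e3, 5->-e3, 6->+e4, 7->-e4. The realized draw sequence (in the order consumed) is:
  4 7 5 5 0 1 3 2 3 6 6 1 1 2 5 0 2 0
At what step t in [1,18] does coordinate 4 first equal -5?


11

t=0: X=(0, 4, 5, -6), d=4 → +e3, X_1=(0, 4, 6, -6)
t=1: X=(0, 4, 6, -6), d=7 → -e4, X_2=(0, 4, 6, -7)
t=2: X=(0, 4, 6, -7), d=5 → -e3, X_3=(0, 4, 5, -7)
t=3: X=(0, 4, 5, -7), d=5 → -e3, X_4=(0, 4, 4, -7)
t=4: X=(0, 4, 4, -7), d=0 → +e1, X_5=(1, 4, 4, -7)
t=5: X=(1, 4, 4, -7), d=1 → -e1, X_6=(0, 4, 4, -7)
t=6: X=(0, 4, 4, -7), d=3 → -e2, X_7=(0, 3, 4, -7)
t=7: X=(0, 3, 4, -7), d=2 → +e2, X_8=(0, 4, 4, -7)
t=8: X=(0, 4, 4, -7), d=3 → -e2, X_9=(0, 3, 4, -7)
t=9: X=(0, 3, 4, -7), d=6 → +e4, X_10=(0, 3, 4, -6)
t=10: X=(0, 3, 4, -6), d=6 → +e4, X_11=(0, 3, 4, -5)
t=11: X=(0, 3, 4, -5), d=1 → -e1, X_12=(-1, 3, 4, -5)
t=12: X=(-1, 3, 4, -5), d=1 → -e1, X_13=(-2, 3, 4, -5)
t=13: X=(-2, 3, 4, -5), d=2 → +e2, X_14=(-2, 4, 4, -5)
t=14: X=(-2, 4, 4, -5), d=5 → -e3, X_15=(-2, 4, 3, -5)
t=15: X=(-2, 4, 3, -5), d=0 → +e1, X_16=(-1, 4, 3, -5)
t=16: X=(-1, 4, 3, -5), d=2 → +e2, X_17=(-1, 5, 3, -5)
t=17: X=(-1, 5, 3, -5), d=0 → +e1, X_18=(0, 5, 3, -5)


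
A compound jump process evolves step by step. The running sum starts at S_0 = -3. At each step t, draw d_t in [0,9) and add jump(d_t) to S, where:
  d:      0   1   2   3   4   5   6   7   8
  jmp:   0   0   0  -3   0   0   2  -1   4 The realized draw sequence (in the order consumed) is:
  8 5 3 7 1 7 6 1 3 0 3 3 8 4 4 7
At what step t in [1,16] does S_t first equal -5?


t=0: S=-3, d=8, jump=4, S_1=1
t=1: S=1, d=5, jump=0, S_2=1
t=2: S=1, d=3, jump=-3, S_3=-2
t=3: S=-2, d=7, jump=-1, S_4=-3
t=4: S=-3, d=1, jump=0, S_5=-3
t=5: S=-3, d=7, jump=-1, S_6=-4
t=6: S=-4, d=6, jump=2, S_7=-2
t=7: S=-2, d=1, jump=0, S_8=-2
t=8: S=-2, d=3, jump=-3, S_9=-5
t=9: S=-5, d=0, jump=0, S_10=-5
t=10: S=-5, d=3, jump=-3, S_11=-8
t=11: S=-8, d=3, jump=-3, S_12=-11
t=12: S=-11, d=8, jump=4, S_13=-7
t=13: S=-7, d=4, jump=0, S_14=-7
t=14: S=-7, d=4, jump=0, S_15=-7
t=15: S=-7, d=7, jump=-1, S_16=-8

9


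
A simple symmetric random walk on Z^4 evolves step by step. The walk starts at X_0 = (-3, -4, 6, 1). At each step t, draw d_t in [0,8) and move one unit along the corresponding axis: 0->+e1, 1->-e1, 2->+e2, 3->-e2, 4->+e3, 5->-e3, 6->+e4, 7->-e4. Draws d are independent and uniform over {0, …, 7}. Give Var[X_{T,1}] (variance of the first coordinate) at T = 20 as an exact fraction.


Outcome values over d=0..7: [1, -1, 0, 0, 0, 0, 0, 0]
Σy = 0, Σy² = 2, M = 8
μ = 0/8 = 0,  σ² = 2/8 − (0)² = 1/4
Independent increments: Var[X_20] = 20·σ² = 20·(1/4) = 5

5


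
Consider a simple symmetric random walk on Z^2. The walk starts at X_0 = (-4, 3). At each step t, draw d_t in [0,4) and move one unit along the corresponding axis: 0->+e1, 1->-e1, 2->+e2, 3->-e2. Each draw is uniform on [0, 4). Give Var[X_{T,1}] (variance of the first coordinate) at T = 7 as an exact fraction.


Outcome values over d=0..3: [1, -1, 0, 0]
Σy = 0, Σy² = 2, M = 4
μ = 0/4 = 0,  σ² = 2/4 − (0)² = 1/2
Independent increments: Var[X_7] = 7·σ² = 7·(1/2) = 7/2

7/2


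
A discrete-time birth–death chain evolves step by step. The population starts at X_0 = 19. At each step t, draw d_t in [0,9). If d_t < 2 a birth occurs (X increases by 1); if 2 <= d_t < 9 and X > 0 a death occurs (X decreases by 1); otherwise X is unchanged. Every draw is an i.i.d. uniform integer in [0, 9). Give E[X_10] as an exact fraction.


121/9

X can drop by at most 1 per step and X_0 = 19 > T = 10, so X_t >= 19 − t >= 9 > 0 for every t <= 10: the floor at 0 (the 'and X > 0' condition) never binds. Hence X_10 = X_0 + Σ_{t<10} Y_t with i.i.d. increments Y_t = y(d_t) ∈ {+1, −1, 0}.
Outcome values over d=0..8: [1, 1, -1, -1, -1, -1, -1, -1, -1]
Σy = -5, Σy² = 9, M = 9
μ = -5/9 = -5/9,  σ² = 9/9 − (-5/9)² = 56/81
E[X_10] = 19 + 10·(-5/9) = 121/9


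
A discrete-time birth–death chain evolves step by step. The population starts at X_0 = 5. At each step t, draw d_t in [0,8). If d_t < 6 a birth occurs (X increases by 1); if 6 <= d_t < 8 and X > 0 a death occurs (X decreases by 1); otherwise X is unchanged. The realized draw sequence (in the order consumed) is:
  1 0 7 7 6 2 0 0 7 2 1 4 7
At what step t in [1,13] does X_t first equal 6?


1

t=0: X=5, d=1 → birth, X_1=6
t=1: X=6, d=0 → birth, X_2=7
t=2: X=7, d=7 → death, X_3=6
t=3: X=6, d=7 → death, X_4=5
t=4: X=5, d=6 → death, X_5=4
t=5: X=4, d=2 → birth, X_6=5
t=6: X=5, d=0 → birth, X_7=6
t=7: X=6, d=0 → birth, X_8=7
t=8: X=7, d=7 → death, X_9=6
t=9: X=6, d=2 → birth, X_10=7
t=10: X=7, d=1 → birth, X_11=8
t=11: X=8, d=4 → birth, X_12=9
t=12: X=9, d=7 → death, X_13=8


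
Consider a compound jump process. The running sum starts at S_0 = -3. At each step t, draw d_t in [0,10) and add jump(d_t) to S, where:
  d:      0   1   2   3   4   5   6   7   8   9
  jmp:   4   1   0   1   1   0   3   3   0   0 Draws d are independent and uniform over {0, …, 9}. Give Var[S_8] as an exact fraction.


Outcome values over d=0..9: [4, 1, 0, 1, 1, 0, 3, 3, 0, 0]
Σy = 13, Σy² = 37, M = 10
μ = 13/10 = 13/10,  σ² = 37/10 − (13/10)² = 201/100
Independent increments: Var[S_8] = 8·σ² = 8·(201/100) = 402/25

402/25


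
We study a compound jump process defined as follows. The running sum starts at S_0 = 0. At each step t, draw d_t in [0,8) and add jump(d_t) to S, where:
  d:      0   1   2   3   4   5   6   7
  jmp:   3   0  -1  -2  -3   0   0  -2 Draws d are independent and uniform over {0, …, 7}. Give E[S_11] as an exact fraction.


Outcome values over d=0..7: [3, 0, -1, -2, -3, 0, 0, -2]
Σy = -5, Σy² = 27, M = 8
μ = -5/8 = -5/8,  σ² = 27/8 − (-5/8)² = 191/64
E[S_11] = 0 + 11·(-5/8) = -55/8

-55/8


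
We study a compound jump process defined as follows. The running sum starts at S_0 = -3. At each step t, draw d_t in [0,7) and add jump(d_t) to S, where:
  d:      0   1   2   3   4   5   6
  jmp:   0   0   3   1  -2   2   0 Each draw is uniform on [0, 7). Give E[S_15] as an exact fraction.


Outcome values over d=0..6: [0, 0, 3, 1, -2, 2, 0]
Σy = 4, Σy² = 18, M = 7
μ = 4/7 = 4/7,  σ² = 18/7 − (4/7)² = 110/49
E[S_15] = -3 + 15·(4/7) = 39/7

39/7


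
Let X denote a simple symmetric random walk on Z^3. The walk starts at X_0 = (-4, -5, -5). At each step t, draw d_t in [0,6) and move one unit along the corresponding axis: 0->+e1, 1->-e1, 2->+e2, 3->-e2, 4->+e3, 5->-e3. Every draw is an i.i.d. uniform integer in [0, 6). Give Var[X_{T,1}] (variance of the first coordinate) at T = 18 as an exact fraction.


6

Outcome values over d=0..5: [1, -1, 0, 0, 0, 0]
Σy = 0, Σy² = 2, M = 6
μ = 0/6 = 0,  σ² = 2/6 − (0)² = 1/3
Independent increments: Var[X_18] = 18·σ² = 18·(1/3) = 6


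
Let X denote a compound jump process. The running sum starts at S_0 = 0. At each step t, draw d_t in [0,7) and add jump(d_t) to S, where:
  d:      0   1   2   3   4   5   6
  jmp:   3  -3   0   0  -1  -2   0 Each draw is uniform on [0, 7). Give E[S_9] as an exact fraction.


-27/7

Outcome values over d=0..6: [3, -3, 0, 0, -1, -2, 0]
Σy = -3, Σy² = 23, M = 7
μ = -3/7 = -3/7,  σ² = 23/7 − (-3/7)² = 152/49
E[S_9] = 0 + 9·(-3/7) = -27/7


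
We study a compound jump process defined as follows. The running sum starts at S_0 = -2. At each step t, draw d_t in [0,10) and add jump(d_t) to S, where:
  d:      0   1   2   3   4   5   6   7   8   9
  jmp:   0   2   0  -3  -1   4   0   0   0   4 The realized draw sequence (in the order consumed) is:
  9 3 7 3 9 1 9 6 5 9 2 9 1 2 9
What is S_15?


24

t=0: S=-2, d=9, jump=4, S_1=2
t=1: S=2, d=3, jump=-3, S_2=-1
t=2: S=-1, d=7, jump=0, S_3=-1
t=3: S=-1, d=3, jump=-3, S_4=-4
t=4: S=-4, d=9, jump=4, S_5=0
t=5: S=0, d=1, jump=2, S_6=2
t=6: S=2, d=9, jump=4, S_7=6
t=7: S=6, d=6, jump=0, S_8=6
t=8: S=6, d=5, jump=4, S_9=10
t=9: S=10, d=9, jump=4, S_10=14
t=10: S=14, d=2, jump=0, S_11=14
t=11: S=14, d=9, jump=4, S_12=18
t=12: S=18, d=1, jump=2, S_13=20
t=13: S=20, d=2, jump=0, S_14=20
t=14: S=20, d=9, jump=4, S_15=24


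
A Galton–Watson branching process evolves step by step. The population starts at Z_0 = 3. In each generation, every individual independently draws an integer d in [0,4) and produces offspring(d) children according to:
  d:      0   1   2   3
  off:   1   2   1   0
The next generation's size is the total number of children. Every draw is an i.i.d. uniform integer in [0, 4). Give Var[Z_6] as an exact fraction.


9

Outcome values over d=0..3: [1, 2, 1, 0]
Σy = 4, Σy² = 6, M = 4
μ = 4/4 = 1,  σ² = 6/4 − (1)² = 1/2
V_0 = 0, E_0 = 3
V_1 = 1/2·E_0 + (1)²·V_0 = 3/2;  E_1 = 3
V_2 = 1/2·E_1 + (1)²·V_1 = 3;  E_2 = 3
V_3 = 1/2·E_2 + (1)²·V_2 = 9/2;  E_3 = 3
V_4 = 1/2·E_3 + (1)²·V_3 = 6;  E_4 = 3
V_5 = 1/2·E_4 + (1)²·V_4 = 15/2;  E_5 = 3
V_6 = 1/2·E_5 + (1)²·V_5 = 9;  E_6 = 3


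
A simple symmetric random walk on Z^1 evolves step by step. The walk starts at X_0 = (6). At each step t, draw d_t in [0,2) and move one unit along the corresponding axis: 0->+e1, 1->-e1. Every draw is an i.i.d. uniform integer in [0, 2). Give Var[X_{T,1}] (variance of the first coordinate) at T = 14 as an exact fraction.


14

Outcome values over d=0..1: [1, -1]
Σy = 0, Σy² = 2, M = 2
μ = 0/2 = 0,  σ² = 2/2 − (0)² = 1
Independent increments: Var[X_14] = 14·σ² = 14·(1) = 14


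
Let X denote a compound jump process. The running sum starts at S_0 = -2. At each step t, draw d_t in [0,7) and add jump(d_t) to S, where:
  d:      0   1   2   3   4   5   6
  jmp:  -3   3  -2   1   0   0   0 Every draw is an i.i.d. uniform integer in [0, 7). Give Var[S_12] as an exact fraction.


Outcome values over d=0..6: [-3, 3, -2, 1, 0, 0, 0]
Σy = -1, Σy² = 23, M = 7
μ = -1/7 = -1/7,  σ² = 23/7 − (-1/7)² = 160/49
Independent increments: Var[S_12] = 12·σ² = 12·(160/49) = 1920/49

1920/49


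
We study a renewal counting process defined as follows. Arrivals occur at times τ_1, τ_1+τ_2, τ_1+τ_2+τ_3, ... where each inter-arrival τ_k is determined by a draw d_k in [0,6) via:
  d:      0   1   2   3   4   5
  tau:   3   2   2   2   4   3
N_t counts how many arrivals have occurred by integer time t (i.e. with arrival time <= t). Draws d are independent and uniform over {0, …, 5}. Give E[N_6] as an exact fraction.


Inter-arrival values over d=0..5: [3, 2, 2, 2, 4, 3]
Each d has probability 1/6, so the pmf of τ is: f(2) = 1/2, f(3) = 1/3, f(4) = 1/6
Renewal equation for m(n) = E[N_n]: condition on τ_1 = k (if k <= n, one arrival plus a fresh copy on the remaining n−k steps): m(n) = F(n) + Σ_{k<=n} f(k)·m(n−k), where F(n) = P(τ <= n) and m(0) = 0
m(1) = F(1) = 0
m(2) = F(2) = 1/2
m(3) = F(3) = 5/6
m(4) = F(4) + f(2)·m(2) = 1 + 1/2·1/2 = 5/4
m(5) = F(5) + f(2)·m(3) + f(3)·m(2) = 1 + 1/2·5/6 + 1/3·1/2 = 19/12
m(6) = F(6) + f(2)·m(4) + f(3)·m(3) + f(4)·m(2) = 1 + 1/2·5/4 + 1/3·5/6 + 1/6·1/2 = 143/72
E[N_6] = m(6) = 143/72

143/72


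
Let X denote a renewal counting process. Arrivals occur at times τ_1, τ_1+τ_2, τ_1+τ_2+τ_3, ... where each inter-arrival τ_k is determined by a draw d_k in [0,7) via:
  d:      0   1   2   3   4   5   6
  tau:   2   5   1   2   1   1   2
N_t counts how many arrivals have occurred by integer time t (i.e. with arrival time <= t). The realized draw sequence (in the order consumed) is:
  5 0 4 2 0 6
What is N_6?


4

draw d_1=5: τ_1=1, arrival time A_1=1
draw d_2=0: τ_2=2, arrival time A_2=3
draw d_3=4: τ_3=1, arrival time A_3=4
draw d_4=2: τ_4=1, arrival time A_4=5
draw d_5=0: τ_5=2, arrival time A_5=7
draw d_6=6: τ_6=2, arrival time A_6=9
N_t over t=0..6: 0:0 1:1 2:1 3:2 4:3 5:4 6:4


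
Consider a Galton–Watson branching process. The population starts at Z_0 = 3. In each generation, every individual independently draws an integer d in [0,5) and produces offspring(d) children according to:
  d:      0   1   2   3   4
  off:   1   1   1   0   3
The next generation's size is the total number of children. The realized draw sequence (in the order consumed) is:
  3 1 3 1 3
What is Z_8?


0

gen 0: Z_0=3, draws=[3, 1, 3], offspring=[0, 1, 0], Z_1=1
gen 1: Z_1=1, draws=[1], offspring=[1], Z_2=1
gen 2: Z_2=1, draws=[3], offspring=[0], Z_3=0
gen 3: Z_3=0, draws=[], offspring=[], Z_4=0
gen 4: Z_4=0, draws=[], offspring=[], Z_5=0
gen 5: Z_5=0, draws=[], offspring=[], Z_6=0
gen 6: Z_6=0, draws=[], offspring=[], Z_7=0
gen 7: Z_7=0, draws=[], offspring=[], Z_8=0


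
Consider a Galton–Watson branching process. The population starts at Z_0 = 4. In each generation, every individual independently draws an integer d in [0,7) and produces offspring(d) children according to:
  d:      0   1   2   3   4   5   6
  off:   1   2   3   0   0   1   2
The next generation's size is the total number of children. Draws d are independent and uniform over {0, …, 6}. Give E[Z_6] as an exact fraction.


Outcome values over d=0..6: [1, 2, 3, 0, 0, 1, 2]
Σy = 9, Σy² = 19, M = 7
μ = 9/7 = 9/7,  σ² = 19/7 − (9/7)² = 52/49
E[Z_0] = 4
E[Z_1] = 9/7·E[Z_0] = 36/7
E[Z_2] = 9/7·E[Z_1] = 324/49
E[Z_3] = 9/7·E[Z_2] = 2916/343
E[Z_4] = 9/7·E[Z_3] = 26244/2401
E[Z_5] = 9/7·E[Z_4] = 236196/16807
E[Z_6] = 9/7·E[Z_5] = 2125764/117649

2125764/117649


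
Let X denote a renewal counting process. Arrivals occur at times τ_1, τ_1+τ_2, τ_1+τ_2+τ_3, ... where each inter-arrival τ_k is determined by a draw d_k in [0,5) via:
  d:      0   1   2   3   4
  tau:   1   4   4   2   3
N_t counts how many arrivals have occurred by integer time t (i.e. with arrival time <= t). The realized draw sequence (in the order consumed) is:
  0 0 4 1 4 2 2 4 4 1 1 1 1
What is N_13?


5

draw d_1=0: τ_1=1, arrival time A_1=1
draw d_2=0: τ_2=1, arrival time A_2=2
draw d_3=4: τ_3=3, arrival time A_3=5
draw d_4=1: τ_4=4, arrival time A_4=9
draw d_5=4: τ_5=3, arrival time A_5=12
draw d_6=2: τ_6=4, arrival time A_6=16
draw d_7=2: τ_7=4, arrival time A_7=20
draw d_8=4: τ_8=3, arrival time A_8=23
draw d_9=4: τ_9=3, arrival time A_9=26
draw d_10=1: τ_10=4, arrival time A_10=30
draw d_11=1: τ_11=4, arrival time A_11=34
draw d_12=1: τ_12=4, arrival time A_12=38
draw d_13=1: τ_13=4, arrival time A_13=42
N_t over t=0..13: 0:0 1:1 2:2 3:2 4:2 5:3 6:3 7:3 8:3 9:4 10:4 11:4 12:5 13:5
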